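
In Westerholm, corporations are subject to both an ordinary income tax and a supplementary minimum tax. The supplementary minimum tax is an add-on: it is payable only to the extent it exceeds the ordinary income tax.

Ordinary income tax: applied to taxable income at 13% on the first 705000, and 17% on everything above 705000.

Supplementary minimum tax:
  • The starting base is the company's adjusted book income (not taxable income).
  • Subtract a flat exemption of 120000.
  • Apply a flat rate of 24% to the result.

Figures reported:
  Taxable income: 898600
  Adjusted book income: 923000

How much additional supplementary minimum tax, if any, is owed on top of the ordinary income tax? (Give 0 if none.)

68158

Ordinary income tax:
  705000 × 13% = 91650
  193600 × 17% = 32912
  → 124562

Supplementary minimum tax:
  Base (adjusted book income): 923000
  Less exemption 120000 → base 803000
  803000 × 24% = 192720

Excess of supplementary minimum tax over ordinary income tax: 192720 − 124562 = 68158.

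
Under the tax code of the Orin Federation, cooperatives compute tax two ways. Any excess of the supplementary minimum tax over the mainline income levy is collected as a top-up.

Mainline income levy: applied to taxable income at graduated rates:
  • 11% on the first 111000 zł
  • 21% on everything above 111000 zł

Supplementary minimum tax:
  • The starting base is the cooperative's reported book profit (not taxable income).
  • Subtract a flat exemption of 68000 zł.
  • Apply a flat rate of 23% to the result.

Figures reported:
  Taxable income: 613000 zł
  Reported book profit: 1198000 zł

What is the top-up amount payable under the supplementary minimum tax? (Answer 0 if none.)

Supplementary minimum tax:
  Base (reported book profit): 1198000 zł
  Less exemption 68000 zł → base 1130000 zł
  1130000 zł × 23% = 259900 zł

Mainline income levy:
  111000 zł × 11% = 12210 zł
  502000 zł × 21% = 105420 zł
  → 117630 zł

Excess of supplementary minimum tax over mainline income levy: 259900 zł − 117630 zł = 142270 zł.

142270 zł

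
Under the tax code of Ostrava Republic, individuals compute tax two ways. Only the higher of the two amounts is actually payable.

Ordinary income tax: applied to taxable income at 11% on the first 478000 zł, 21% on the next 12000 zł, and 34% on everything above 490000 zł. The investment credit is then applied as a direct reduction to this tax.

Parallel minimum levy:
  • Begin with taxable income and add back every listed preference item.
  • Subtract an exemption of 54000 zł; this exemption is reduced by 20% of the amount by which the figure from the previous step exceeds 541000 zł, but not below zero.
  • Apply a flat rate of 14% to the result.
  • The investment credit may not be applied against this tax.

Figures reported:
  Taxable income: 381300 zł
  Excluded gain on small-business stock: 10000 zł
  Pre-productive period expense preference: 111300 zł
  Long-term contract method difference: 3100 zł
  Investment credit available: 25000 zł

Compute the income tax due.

63238 zł

Parallel minimum levy:
  Adjusted income: 381300 zł + 10000 zł + 111300 zł + 3100 zł = 505700 zł
  Exemption: 505700 zł ≤ 541000 zł, so full 54000 zł applies
  Base: 505700 zł − 54000 zł = 451700 zł
  451700 zł × 14% = 63238 zł

Ordinary income tax:
  381300 zł × 11% = 41943 zł
  Less investment credit 25000 zł → 16943 zł

63238 zł > 16943 zł, so the parallel minimum levy is the binding amount.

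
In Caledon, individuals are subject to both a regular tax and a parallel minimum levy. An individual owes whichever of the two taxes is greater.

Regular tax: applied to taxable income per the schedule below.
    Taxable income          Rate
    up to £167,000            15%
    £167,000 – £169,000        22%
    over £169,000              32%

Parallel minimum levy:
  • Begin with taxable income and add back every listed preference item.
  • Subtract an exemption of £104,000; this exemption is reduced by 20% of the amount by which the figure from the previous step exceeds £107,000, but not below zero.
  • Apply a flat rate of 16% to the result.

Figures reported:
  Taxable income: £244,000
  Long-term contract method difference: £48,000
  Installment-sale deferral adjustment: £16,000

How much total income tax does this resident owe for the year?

£49,490

Regular tax:
  £167,000 × 15% = £25,050
  £2,000 × 22% = £440
  £75,000 × 32% = £24,000
  → £49,490

Parallel minimum levy:
  Adjusted income: £244,000 + £48,000 + £16,000 = £308,000
  Exemption: £104,000 − 20% × (£308,000 − £107,000) = £104,000 − £40,200 = £63,800
  Base: £308,000 − £63,800 = £244,200
  £244,200 × 16% = £39,072

£49,490 > £39,072, so the regular tax governs.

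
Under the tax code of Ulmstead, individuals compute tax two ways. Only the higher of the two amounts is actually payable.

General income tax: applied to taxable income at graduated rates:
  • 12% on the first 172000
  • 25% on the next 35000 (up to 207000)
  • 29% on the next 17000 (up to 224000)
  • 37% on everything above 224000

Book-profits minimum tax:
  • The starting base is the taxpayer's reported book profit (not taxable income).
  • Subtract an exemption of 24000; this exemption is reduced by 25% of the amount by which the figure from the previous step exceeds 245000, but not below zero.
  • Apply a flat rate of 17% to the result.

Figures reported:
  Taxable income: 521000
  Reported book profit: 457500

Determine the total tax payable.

Book-profits minimum tax:
  Base (reported book profit): 457500
  Exemption: 25% × (457500 − 245000) = 53125 ≥ 24000, so the exemption is fully phased out
  Base: 457500 − 0 = 457500
  457500 × 17% = 77775

General income tax:
  172000 × 12% = 20640
  35000 × 25% = 8750
  17000 × 29% = 4930
  297000 × 37% = 109890
  → 144210

144210 > 77775, so the general income tax governs.

144210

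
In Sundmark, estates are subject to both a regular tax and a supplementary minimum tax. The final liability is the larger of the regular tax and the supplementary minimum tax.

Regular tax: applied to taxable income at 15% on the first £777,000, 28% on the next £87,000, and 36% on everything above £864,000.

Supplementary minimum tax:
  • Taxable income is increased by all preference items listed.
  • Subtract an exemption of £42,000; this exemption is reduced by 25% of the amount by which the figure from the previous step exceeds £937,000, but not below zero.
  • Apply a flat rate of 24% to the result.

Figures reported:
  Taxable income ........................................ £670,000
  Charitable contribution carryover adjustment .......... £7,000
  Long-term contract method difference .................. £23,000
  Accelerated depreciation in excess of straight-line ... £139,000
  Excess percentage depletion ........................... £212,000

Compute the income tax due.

£249,000

Supplementary minimum tax:
  Adjusted income: £670,000 + £7,000 + £23,000 + £139,000 + £212,000 = £1,051,000
  Exemption: £42,000 − 25% × (£1,051,000 − £937,000) = £42,000 − £28,500 = £13,500
  Base: £1,051,000 − £13,500 = £1,037,500
  £1,037,500 × 24% = £249,000

Regular tax:
  £670,000 × 15% = £100,500

£249,000 > £100,500, so the supplementary minimum tax is the binding amount.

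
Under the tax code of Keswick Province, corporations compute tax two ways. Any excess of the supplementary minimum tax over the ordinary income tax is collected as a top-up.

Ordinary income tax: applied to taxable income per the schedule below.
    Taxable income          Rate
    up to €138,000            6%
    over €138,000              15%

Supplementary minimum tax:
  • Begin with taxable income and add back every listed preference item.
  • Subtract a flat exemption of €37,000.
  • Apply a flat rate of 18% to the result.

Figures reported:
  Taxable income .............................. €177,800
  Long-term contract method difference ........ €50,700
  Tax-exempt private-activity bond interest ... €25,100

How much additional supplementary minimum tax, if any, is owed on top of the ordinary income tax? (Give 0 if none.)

Ordinary income tax:
  €138,000 × 6% = €8,280
  €39,800 × 15% = €5,970
  → €14,250

Supplementary minimum tax:
  Adjusted income: €177,800 + €50,700 + €25,100 = €253,600
  Less exemption €37,000 → base €216,600
  €216,600 × 18% = €38,988

Excess of supplementary minimum tax over ordinary income tax: €38,988 − €14,250 = €24,738.

€24,738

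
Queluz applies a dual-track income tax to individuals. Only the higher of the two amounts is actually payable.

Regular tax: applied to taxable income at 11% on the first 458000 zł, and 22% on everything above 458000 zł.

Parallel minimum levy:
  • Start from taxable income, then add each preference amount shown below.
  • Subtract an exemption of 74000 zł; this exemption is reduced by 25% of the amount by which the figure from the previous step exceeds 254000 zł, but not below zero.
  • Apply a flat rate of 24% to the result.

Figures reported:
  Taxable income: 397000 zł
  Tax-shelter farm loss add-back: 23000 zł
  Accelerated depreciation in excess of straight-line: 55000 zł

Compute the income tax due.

Parallel minimum levy:
  Adjusted income: 397000 zł + 23000 zł + 55000 zł = 475000 zł
  Exemption: 74000 zł − 25% × (475000 zł − 254000 zł) = 74000 zł − 55250 zł = 18750 zł
  Base: 475000 zł − 18750 zł = 456250 zł
  456250 zł × 24% = 109500 zł

Regular tax:
  397000 zł × 11% = 43670 zł

109500 zł > 43670 zł, so the parallel minimum levy is the binding amount.

109500 zł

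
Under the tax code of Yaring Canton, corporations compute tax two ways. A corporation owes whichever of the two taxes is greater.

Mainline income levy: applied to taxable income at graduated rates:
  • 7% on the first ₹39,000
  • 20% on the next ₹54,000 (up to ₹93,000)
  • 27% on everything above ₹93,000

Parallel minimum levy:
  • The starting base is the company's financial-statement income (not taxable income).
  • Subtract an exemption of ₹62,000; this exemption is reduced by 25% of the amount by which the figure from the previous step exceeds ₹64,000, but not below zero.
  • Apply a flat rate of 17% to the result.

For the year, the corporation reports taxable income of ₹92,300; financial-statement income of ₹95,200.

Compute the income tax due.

₹13,390

Parallel minimum levy:
  Base (financial-statement income): ₹95,200
  Exemption: ₹62,000 − 25% × (₹95,200 − ₹64,000) = ₹62,000 − ₹7,800 = ₹54,200
  Base: ₹95,200 − ₹54,200 = ₹41,000
  ₹41,000 × 17% = ₹6,970

Mainline income levy:
  ₹39,000 × 7% = ₹2,730
  ₹53,300 × 20% = ₹10,660
  → ₹13,390

₹13,390 > ₹6,970, so the mainline income levy governs.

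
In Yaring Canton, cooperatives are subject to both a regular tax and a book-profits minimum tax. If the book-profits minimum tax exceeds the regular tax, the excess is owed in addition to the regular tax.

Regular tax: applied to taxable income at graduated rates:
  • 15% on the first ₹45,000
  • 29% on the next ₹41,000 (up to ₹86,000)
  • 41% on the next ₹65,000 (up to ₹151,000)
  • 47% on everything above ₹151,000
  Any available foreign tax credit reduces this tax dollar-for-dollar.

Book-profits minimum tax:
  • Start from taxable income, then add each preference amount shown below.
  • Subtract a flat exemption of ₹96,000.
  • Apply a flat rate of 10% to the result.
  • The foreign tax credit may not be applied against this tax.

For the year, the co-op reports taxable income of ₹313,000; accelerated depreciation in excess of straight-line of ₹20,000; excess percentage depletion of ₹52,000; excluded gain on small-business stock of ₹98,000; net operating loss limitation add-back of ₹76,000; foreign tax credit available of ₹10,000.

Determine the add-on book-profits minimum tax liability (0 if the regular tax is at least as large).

Regular tax:
  ₹45,000 × 15% = ₹6,750
  ₹41,000 × 29% = ₹11,890
  ₹65,000 × 41% = ₹26,650
  ₹162,000 × 47% = ₹76,140
  → ₹121,430
  Less foreign tax credit ₹10,000 → ₹111,430

Book-profits minimum tax:
  Adjusted income: ₹313,000 + ₹20,000 + ₹52,000 + ₹98,000 + ₹76,000 = ₹559,000
  Less exemption ₹96,000 → base ₹463,000
  ₹463,000 × 10% = ₹46,300

₹46,300 ≤ ₹111,430, so no add-on is due.

₹0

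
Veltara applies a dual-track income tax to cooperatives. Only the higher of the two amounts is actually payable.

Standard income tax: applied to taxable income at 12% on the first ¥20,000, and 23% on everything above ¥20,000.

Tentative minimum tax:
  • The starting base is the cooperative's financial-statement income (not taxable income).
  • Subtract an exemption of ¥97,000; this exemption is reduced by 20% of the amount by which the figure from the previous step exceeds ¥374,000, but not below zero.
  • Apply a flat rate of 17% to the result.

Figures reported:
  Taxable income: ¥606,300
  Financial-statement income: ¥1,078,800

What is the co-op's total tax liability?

¥183,396

Standard income tax:
  ¥20,000 × 12% = ¥2,400
  ¥586,300 × 23% = ¥134,849
  → ¥137,249

Tentative minimum tax:
  Base (financial-statement income): ¥1,078,800
  Exemption: 20% × (¥1,078,800 − ¥374,000) = ¥140,960 ≥ ¥97,000, so the exemption is fully phased out
  Base: ¥1,078,800 − ¥0 = ¥1,078,800
  ¥1,078,800 × 17% = ¥183,396

¥183,396 > ¥137,249, so the tentative minimum tax is the binding amount.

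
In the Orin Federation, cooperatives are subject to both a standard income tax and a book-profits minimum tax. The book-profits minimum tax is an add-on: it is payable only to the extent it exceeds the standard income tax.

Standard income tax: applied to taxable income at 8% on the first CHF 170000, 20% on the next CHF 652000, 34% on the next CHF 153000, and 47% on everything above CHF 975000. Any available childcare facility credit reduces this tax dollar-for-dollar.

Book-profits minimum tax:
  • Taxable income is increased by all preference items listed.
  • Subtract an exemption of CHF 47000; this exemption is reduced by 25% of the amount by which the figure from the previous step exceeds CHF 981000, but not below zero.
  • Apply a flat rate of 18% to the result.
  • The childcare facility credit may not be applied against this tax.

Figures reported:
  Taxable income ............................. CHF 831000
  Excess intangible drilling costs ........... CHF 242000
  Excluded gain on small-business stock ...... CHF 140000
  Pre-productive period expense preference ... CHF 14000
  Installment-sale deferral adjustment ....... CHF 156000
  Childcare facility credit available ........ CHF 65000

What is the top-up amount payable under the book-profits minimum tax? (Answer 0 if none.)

Book-profits minimum tax:
  Adjusted income: CHF 831000 + CHF 242000 + CHF 140000 + CHF 14000 + CHF 156000 = CHF 1383000
  Exemption: 25% × (CHF 1383000 − CHF 981000) = CHF 100500 ≥ CHF 47000, so the exemption is fully phased out
  Base: CHF 1383000 − CHF 0 = CHF 1383000
  CHF 1383000 × 18% = CHF 248940

Standard income tax:
  CHF 170000 × 8% = CHF 13600
  CHF 652000 × 20% = CHF 130400
  CHF 9000 × 34% = CHF 3060
  → CHF 147060
  Less childcare facility credit CHF 65000 → CHF 82060

Excess of book-profits minimum tax over standard income tax: CHF 248940 − CHF 82060 = CHF 166880.

CHF 166880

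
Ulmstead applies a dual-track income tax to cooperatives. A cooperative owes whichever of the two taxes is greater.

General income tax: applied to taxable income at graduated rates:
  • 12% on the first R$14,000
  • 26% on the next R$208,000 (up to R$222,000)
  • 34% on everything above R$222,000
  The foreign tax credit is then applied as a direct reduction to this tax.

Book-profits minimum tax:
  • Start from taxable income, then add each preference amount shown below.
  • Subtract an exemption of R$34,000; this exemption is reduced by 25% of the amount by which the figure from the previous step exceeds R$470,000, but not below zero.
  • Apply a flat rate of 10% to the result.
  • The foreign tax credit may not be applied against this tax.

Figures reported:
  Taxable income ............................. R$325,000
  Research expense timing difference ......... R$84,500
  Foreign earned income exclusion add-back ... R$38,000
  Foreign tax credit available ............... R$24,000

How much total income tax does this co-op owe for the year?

Book-profits minimum tax:
  Adjusted income: R$325,000 + R$84,500 + R$38,000 = R$447,500
  Exemption: R$447,500 ≤ R$470,000, so full R$34,000 applies
  Base: R$447,500 − R$34,000 = R$413,500
  R$413,500 × 10% = R$41,350

General income tax:
  R$14,000 × 12% = R$1,680
  R$208,000 × 26% = R$54,080
  R$103,000 × 34% = R$35,020
  → R$90,780
  Less foreign tax credit R$24,000 → R$66,780

R$66,780 > R$41,350, so the general income tax governs.

R$66,780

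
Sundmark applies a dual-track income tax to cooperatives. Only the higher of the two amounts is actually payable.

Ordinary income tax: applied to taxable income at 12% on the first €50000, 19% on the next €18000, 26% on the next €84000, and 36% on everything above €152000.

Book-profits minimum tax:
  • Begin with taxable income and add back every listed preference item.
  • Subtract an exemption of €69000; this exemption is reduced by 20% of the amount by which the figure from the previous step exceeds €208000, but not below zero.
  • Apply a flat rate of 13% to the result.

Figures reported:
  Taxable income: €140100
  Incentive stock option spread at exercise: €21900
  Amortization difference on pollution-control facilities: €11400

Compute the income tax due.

Ordinary income tax:
  €50000 × 12% = €6000
  €18000 × 19% = €3420
  €72100 × 26% = €18746
  → €28166

Book-profits minimum tax:
  Adjusted income: €140100 + €21900 + €11400 = €173400
  Exemption: €173400 ≤ €208000, so full €69000 applies
  Base: €173400 − €69000 = €104400
  €104400 × 13% = €13572

€28166 > €13572, so the ordinary income tax governs.

€28166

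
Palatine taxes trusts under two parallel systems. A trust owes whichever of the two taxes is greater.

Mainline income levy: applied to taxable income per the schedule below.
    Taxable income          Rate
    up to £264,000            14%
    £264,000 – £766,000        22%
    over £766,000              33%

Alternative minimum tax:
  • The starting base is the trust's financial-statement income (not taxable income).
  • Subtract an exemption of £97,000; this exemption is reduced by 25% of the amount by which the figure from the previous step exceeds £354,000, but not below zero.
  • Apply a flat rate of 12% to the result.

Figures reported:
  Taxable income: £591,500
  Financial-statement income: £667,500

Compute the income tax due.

Mainline income levy:
  £264,000 × 14% = £36,960
  £327,500 × 22% = £72,050
  → £109,010

Alternative minimum tax:
  Base (financial-statement income): £667,500
  Exemption: £97,000 − 25% × (£667,500 − £354,000) = £97,000 − £78,375 = £18,625
  Base: £667,500 − £18,625 = £648,875
  £648,875 × 12% = £77,865

£109,010 > £77,865, so the mainline income levy governs.

£109,010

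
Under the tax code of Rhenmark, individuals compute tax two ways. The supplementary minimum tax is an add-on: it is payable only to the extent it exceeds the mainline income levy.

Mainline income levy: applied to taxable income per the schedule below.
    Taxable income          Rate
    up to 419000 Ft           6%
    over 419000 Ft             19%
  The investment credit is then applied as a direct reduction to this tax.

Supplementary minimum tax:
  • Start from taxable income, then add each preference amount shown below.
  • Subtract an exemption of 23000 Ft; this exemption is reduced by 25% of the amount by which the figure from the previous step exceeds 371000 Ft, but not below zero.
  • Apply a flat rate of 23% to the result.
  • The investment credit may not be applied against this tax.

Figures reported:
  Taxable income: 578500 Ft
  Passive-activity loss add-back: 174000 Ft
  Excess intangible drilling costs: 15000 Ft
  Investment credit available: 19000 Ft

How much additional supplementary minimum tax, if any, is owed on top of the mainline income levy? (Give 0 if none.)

140080 Ft

Mainline income levy:
  419000 Ft × 6% = 25140 Ft
  159500 Ft × 19% = 30305 Ft
  → 55445 Ft
  Less investment credit 19000 Ft → 36445 Ft

Supplementary minimum tax:
  Adjusted income: 578500 Ft + 174000 Ft + 15000 Ft = 767500 Ft
  Exemption: 25% × (767500 Ft − 371000 Ft) = 99125 Ft ≥ 23000 Ft, so the exemption is fully phased out
  Base: 767500 Ft − 0 Ft = 767500 Ft
  767500 Ft × 23% = 176525 Ft

Excess of supplementary minimum tax over mainline income levy: 176525 Ft − 36445 Ft = 140080 Ft.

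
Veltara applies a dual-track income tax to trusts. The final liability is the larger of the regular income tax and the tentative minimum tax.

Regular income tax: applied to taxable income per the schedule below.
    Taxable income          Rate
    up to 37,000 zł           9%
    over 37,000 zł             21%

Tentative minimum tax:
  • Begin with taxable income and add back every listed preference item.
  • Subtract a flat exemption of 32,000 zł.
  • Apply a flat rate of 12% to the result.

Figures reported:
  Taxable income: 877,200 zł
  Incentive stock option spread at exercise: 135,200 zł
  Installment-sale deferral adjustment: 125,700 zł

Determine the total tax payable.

Tentative minimum tax:
  Adjusted income: 877,200 zł + 135,200 zł + 125,700 zł = 1,138,100 zł
  Less exemption 32,000 zł → base 1,106,100 zł
  1,106,100 zł × 12% = 132,732 zł

Regular income tax:
  37,000 zł × 9% = 3,330 zł
  840,200 zł × 21% = 176,442 zł
  → 179,772 zł

179,772 zł > 132,732 zł, so the regular income tax governs.

179,772 zł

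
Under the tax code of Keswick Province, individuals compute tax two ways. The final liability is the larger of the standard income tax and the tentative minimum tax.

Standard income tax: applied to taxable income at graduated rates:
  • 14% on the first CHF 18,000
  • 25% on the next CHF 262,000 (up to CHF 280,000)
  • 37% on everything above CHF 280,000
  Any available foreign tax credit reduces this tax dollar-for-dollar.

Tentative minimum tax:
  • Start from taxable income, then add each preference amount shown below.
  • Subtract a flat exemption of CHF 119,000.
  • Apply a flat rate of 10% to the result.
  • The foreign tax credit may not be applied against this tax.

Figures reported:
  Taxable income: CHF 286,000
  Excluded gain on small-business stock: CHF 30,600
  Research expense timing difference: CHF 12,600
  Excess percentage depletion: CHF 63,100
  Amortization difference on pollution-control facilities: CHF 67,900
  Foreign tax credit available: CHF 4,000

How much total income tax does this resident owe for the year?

CHF 66,240

Standard income tax:
  CHF 18,000 × 14% = CHF 2,520
  CHF 262,000 × 25% = CHF 65,500
  CHF 6,000 × 37% = CHF 2,220
  → CHF 70,240
  Less foreign tax credit CHF 4,000 → CHF 66,240

Tentative minimum tax:
  Adjusted income: CHF 286,000 + CHF 30,600 + CHF 12,600 + CHF 63,100 + CHF 67,900 = CHF 460,200
  Less exemption CHF 119,000 → base CHF 341,200
  CHF 341,200 × 10% = CHF 34,120

CHF 66,240 > CHF 34,120, so the standard income tax governs.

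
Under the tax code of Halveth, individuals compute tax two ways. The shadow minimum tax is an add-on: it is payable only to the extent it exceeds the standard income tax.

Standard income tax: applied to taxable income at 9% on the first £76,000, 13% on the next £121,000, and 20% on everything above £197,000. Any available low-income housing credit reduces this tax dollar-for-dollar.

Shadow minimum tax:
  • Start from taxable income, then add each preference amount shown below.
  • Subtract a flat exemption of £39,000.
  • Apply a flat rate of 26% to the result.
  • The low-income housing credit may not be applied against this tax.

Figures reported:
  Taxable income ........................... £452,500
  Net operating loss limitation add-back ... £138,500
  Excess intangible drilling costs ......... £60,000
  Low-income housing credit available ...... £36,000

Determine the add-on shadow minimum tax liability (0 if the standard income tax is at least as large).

Standard income tax:
  £76,000 × 9% = £6,840
  £121,000 × 13% = £15,730
  £255,500 × 20% = £51,100
  → £73,670
  Less low-income housing credit £36,000 → £37,670

Shadow minimum tax:
  Adjusted income: £452,500 + £138,500 + £60,000 = £651,000
  Less exemption £39,000 → base £612,000
  £612,000 × 26% = £159,120

Excess of shadow minimum tax over standard income tax: £159,120 − £37,670 = £121,450.

£121,450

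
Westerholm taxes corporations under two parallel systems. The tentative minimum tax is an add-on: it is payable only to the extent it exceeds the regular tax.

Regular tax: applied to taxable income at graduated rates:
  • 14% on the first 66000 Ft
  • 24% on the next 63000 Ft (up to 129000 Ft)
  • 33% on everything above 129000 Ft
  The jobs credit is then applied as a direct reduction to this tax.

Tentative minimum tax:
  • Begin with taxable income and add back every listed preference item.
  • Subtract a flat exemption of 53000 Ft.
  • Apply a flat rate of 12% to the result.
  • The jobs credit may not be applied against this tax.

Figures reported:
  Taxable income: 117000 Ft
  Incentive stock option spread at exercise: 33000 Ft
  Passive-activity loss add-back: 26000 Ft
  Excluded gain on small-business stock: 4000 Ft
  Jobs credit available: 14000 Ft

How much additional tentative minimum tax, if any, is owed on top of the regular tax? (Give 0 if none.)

Tentative minimum tax:
  Adjusted income: 117000 Ft + 33000 Ft + 26000 Ft + 4000 Ft = 180000 Ft
  Less exemption 53000 Ft → base 127000 Ft
  127000 Ft × 12% = 15240 Ft

Regular tax:
  66000 Ft × 14% = 9240 Ft
  51000 Ft × 24% = 12240 Ft
  → 21480 Ft
  Less jobs credit 14000 Ft → 7480 Ft

Excess of tentative minimum tax over regular tax: 15240 Ft − 7480 Ft = 7760 Ft.

7760 Ft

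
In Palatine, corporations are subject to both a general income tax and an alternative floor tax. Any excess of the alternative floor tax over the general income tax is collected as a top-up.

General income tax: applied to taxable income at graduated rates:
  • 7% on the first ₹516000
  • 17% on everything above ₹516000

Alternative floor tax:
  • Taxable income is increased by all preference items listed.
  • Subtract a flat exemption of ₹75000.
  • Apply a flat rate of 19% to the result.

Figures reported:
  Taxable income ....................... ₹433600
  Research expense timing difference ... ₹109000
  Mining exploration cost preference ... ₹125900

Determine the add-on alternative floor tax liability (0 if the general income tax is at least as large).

General income tax:
  ₹433600 × 7% = ₹30352

Alternative floor tax:
  Adjusted income: ₹433600 + ₹109000 + ₹125900 = ₹668500
  Less exemption ₹75000 → base ₹593500
  ₹593500 × 19% = ₹112765

Excess of alternative floor tax over general income tax: ₹112765 − ₹30352 = ₹82413.

₹82413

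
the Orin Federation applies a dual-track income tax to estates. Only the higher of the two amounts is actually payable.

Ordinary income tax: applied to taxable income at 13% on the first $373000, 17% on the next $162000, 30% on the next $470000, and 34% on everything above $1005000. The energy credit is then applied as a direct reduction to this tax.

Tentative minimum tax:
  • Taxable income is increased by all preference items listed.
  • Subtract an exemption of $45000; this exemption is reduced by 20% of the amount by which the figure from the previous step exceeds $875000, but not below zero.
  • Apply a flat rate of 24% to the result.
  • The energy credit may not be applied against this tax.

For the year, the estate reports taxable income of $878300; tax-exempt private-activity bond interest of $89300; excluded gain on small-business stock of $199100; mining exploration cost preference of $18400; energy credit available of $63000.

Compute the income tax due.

Tentative minimum tax:
  Adjusted income: $878300 + $89300 + $199100 + $18400 = $1185100
  Exemption: 20% × ($1185100 − $875000) = $62020 ≥ $45000, so the exemption is fully phased out
  Base: $1185100 − $0 = $1185100
  $1185100 × 24% = $284424

Ordinary income tax:
  $373000 × 13% = $48490
  $162000 × 17% = $27540
  $343300 × 30% = $102990
  → $179020
  Less energy credit $63000 → $116020

$284424 > $116020, so the tentative minimum tax is the binding amount.

$284424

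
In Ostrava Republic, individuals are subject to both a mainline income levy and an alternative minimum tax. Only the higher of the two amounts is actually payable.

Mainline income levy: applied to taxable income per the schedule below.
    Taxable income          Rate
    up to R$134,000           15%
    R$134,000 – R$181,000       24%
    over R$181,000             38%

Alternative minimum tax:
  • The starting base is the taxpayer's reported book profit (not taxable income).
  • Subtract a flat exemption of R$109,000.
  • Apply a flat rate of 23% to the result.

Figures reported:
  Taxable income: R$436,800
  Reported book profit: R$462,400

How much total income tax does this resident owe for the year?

Mainline income levy:
  R$134,000 × 15% = R$20,100
  R$47,000 × 24% = R$11,280
  R$255,800 × 38% = R$97,204
  → R$128,584

Alternative minimum tax:
  Base (reported book profit): R$462,400
  Less exemption R$109,000 → base R$353,400
  R$353,400 × 23% = R$81,282

R$128,584 > R$81,282, so the mainline income levy governs.

R$128,584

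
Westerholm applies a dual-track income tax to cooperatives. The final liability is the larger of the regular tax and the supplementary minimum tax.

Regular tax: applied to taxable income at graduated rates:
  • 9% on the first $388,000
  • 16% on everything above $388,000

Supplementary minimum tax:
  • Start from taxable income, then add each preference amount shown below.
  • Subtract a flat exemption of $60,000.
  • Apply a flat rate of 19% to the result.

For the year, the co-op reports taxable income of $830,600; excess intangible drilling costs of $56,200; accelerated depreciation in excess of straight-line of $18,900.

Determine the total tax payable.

$160,683

Regular tax:
  $388,000 × 9% = $34,920
  $442,600 × 16% = $70,816
  → $105,736

Supplementary minimum tax:
  Adjusted income: $830,600 + $56,200 + $18,900 = $905,700
  Less exemption $60,000 → base $845,700
  $845,700 × 19% = $160,683

$160,683 > $105,736, so the supplementary minimum tax is the binding amount.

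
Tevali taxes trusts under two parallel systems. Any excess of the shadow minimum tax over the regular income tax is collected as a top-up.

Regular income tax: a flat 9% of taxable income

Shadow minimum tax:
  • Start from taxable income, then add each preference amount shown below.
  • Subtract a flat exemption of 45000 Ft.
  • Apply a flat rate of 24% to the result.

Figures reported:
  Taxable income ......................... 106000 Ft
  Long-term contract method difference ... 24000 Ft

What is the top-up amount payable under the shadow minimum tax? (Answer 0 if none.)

Shadow minimum tax:
  Adjusted income: 106000 Ft + 24000 Ft = 130000 Ft
  Less exemption 45000 Ft → base 85000 Ft
  85000 Ft × 24% = 20400 Ft

Regular income tax:
  106000 Ft × 9% = 9540 Ft

Excess of shadow minimum tax over regular income tax: 20400 Ft − 9540 Ft = 10860 Ft.

10860 Ft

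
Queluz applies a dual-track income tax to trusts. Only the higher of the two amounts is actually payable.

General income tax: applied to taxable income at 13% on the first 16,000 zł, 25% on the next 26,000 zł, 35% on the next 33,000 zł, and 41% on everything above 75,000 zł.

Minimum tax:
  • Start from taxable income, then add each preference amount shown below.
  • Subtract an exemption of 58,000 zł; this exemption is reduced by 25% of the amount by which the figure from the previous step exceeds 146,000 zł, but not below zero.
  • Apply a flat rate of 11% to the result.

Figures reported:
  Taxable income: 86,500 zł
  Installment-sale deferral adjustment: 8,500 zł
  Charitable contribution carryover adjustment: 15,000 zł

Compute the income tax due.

24,845 zł

General income tax:
  16,000 zł × 13% = 2,080 zł
  26,000 zł × 25% = 6,500 zł
  33,000 zł × 35% = 11,550 zł
  11,500 zł × 41% = 4,715 zł
  → 24,845 zł

Minimum tax:
  Adjusted income: 86,500 zł + 8,500 zł + 15,000 zł = 110,000 zł
  Exemption: 110,000 zł ≤ 146,000 zł, so full 58,000 zł applies
  Base: 110,000 zł − 58,000 zł = 52,000 zł
  52,000 zł × 11% = 5,720 zł

24,845 zł > 5,720 zł, so the general income tax governs.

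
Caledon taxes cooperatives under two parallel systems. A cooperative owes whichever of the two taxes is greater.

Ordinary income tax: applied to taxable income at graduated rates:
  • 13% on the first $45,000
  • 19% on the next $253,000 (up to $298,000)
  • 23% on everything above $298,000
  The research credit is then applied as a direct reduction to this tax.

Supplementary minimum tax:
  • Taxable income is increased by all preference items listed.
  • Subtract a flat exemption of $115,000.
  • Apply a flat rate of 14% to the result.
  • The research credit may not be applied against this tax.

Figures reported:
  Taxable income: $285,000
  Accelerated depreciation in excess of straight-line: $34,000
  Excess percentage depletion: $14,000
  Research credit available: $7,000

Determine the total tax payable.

Supplementary minimum tax:
  Adjusted income: $285,000 + $34,000 + $14,000 = $333,000
  Less exemption $115,000 → base $218,000
  $218,000 × 14% = $30,520

Ordinary income tax:
  $45,000 × 13% = $5,850
  $240,000 × 19% = $45,600
  → $51,450
  Less research credit $7,000 → $44,450

$44,450 > $30,520, so the ordinary income tax governs.

$44,450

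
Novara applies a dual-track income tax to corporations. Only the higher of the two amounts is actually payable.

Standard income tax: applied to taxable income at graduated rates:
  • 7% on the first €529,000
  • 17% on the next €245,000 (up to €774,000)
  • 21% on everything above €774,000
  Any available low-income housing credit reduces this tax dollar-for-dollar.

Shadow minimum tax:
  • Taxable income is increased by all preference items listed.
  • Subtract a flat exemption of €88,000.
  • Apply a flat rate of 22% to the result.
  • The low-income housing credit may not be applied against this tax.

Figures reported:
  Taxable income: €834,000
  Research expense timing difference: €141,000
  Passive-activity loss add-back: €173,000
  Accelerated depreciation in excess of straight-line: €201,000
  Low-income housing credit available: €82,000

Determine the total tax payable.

Shadow minimum tax:
  Adjusted income: €834,000 + €141,000 + €173,000 + €201,000 = €1,349,000
  Less exemption €88,000 → base €1,261,000
  €1,261,000 × 22% = €277,420

Standard income tax:
  €529,000 × 7% = €37,030
  €245,000 × 17% = €41,650
  €60,000 × 21% = €12,600
  → €91,280
  Less low-income housing credit €82,000 → €9,280

€277,420 > €9,280, so the shadow minimum tax is the binding amount.

€277,420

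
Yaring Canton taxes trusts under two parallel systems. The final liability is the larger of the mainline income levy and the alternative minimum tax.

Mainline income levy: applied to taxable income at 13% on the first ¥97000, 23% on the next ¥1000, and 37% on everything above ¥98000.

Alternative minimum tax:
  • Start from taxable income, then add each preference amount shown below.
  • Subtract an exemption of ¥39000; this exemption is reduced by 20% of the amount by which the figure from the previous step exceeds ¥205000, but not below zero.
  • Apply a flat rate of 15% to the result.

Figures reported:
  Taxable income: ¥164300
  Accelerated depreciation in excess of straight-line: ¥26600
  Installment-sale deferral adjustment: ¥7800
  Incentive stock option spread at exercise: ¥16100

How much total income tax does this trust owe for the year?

¥37371

Alternative minimum tax:
  Adjusted income: ¥164300 + ¥26600 + ¥7800 + ¥16100 = ¥214800
  Exemption: ¥39000 − 20% × (¥214800 − ¥205000) = ¥39000 − ¥1960 = ¥37040
  Base: ¥214800 − ¥37040 = ¥177760
  ¥177760 × 15% = ¥26664

Mainline income levy:
  ¥97000 × 13% = ¥12610
  ¥1000 × 23% = ¥230
  ¥66300 × 37% = ¥24531
  → ¥37371

¥37371 > ¥26664, so the mainline income levy governs.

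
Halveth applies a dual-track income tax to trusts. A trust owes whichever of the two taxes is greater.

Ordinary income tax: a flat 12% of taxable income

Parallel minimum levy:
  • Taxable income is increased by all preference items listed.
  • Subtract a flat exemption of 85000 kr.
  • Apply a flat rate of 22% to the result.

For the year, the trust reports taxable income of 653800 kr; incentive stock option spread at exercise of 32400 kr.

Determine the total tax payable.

Ordinary income tax:
  653800 kr × 12% = 78456 kr

Parallel minimum levy:
  Adjusted income: 653800 kr + 32400 kr = 686200 kr
  Less exemption 85000 kr → base 601200 kr
  601200 kr × 22% = 132264 kr

132264 kr > 78456 kr, so the parallel minimum levy is the binding amount.

132264 kr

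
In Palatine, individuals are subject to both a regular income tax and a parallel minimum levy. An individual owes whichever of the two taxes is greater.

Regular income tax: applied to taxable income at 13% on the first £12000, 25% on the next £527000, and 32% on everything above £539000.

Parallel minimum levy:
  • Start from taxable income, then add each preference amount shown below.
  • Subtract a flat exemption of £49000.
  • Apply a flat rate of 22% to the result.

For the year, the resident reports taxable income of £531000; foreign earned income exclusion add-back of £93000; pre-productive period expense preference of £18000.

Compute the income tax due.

£131310

Regular income tax:
  £12000 × 13% = £1560
  £519000 × 25% = £129750
  → £131310

Parallel minimum levy:
  Adjusted income: £531000 + £93000 + £18000 = £642000
  Less exemption £49000 → base £593000
  £593000 × 22% = £130460

£131310 > £130460, so the regular income tax governs.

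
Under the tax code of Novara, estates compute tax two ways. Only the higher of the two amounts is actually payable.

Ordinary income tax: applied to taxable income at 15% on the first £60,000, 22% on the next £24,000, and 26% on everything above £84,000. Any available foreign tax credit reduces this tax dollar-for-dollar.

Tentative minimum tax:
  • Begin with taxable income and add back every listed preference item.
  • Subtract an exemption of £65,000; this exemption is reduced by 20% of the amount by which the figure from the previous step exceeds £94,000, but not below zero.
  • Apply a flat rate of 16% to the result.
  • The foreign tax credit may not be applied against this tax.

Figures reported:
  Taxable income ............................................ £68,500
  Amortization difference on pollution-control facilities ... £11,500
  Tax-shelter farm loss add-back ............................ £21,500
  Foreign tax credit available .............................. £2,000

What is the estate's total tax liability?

Tentative minimum tax:
  Adjusted income: £68,500 + £11,500 + £21,500 = £101,500
  Exemption: £65,000 − 20% × (£101,500 − £94,000) = £65,000 − £1,500 = £63,500
  Base: £101,500 − £63,500 = £38,000
  £38,000 × 16% = £6,080

Ordinary income tax:
  £60,000 × 15% = £9,000
  £8,500 × 22% = £1,870
  → £10,870
  Less foreign tax credit £2,000 → £8,870

£8,870 > £6,080, so the ordinary income tax governs.

£8,870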